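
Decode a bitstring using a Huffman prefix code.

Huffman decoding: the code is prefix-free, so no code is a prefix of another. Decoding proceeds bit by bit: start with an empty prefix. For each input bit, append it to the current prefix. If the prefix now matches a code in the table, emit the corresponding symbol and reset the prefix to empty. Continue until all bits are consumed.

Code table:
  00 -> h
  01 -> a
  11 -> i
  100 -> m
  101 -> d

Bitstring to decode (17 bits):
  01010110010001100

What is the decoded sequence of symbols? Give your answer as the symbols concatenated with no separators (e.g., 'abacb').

Answer: aaammam

Derivation:
Bit 0: prefix='0' (no match yet)
Bit 1: prefix='01' -> emit 'a', reset
Bit 2: prefix='0' (no match yet)
Bit 3: prefix='01' -> emit 'a', reset
Bit 4: prefix='0' (no match yet)
Bit 5: prefix='01' -> emit 'a', reset
Bit 6: prefix='1' (no match yet)
Bit 7: prefix='10' (no match yet)
Bit 8: prefix='100' -> emit 'm', reset
Bit 9: prefix='1' (no match yet)
Bit 10: prefix='10' (no match yet)
Bit 11: prefix='100' -> emit 'm', reset
Bit 12: prefix='0' (no match yet)
Bit 13: prefix='01' -> emit 'a', reset
Bit 14: prefix='1' (no match yet)
Bit 15: prefix='10' (no match yet)
Bit 16: prefix='100' -> emit 'm', reset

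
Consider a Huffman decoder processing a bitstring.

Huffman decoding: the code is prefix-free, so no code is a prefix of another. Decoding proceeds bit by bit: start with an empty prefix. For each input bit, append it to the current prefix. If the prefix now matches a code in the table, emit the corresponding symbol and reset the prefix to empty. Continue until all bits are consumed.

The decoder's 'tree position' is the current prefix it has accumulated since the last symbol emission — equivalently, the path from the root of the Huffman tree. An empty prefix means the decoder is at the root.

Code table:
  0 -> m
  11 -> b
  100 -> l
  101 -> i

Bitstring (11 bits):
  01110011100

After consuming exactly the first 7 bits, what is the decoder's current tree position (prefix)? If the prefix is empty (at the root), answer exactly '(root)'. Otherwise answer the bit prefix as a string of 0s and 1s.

Bit 0: prefix='0' -> emit 'm', reset
Bit 1: prefix='1' (no match yet)
Bit 2: prefix='11' -> emit 'b', reset
Bit 3: prefix='1' (no match yet)
Bit 4: prefix='10' (no match yet)
Bit 5: prefix='100' -> emit 'l', reset
Bit 6: prefix='1' (no match yet)

Answer: 1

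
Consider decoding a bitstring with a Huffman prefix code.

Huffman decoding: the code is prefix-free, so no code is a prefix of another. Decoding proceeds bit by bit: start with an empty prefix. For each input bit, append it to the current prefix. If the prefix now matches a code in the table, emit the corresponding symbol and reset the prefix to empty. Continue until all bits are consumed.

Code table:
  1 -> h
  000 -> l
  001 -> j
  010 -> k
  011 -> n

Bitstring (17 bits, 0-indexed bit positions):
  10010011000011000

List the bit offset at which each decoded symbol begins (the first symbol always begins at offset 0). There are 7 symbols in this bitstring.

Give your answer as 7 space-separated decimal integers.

Answer: 0 1 4 7 8 11 14

Derivation:
Bit 0: prefix='1' -> emit 'h', reset
Bit 1: prefix='0' (no match yet)
Bit 2: prefix='00' (no match yet)
Bit 3: prefix='001' -> emit 'j', reset
Bit 4: prefix='0' (no match yet)
Bit 5: prefix='00' (no match yet)
Bit 6: prefix='001' -> emit 'j', reset
Bit 7: prefix='1' -> emit 'h', reset
Bit 8: prefix='0' (no match yet)
Bit 9: prefix='00' (no match yet)
Bit 10: prefix='000' -> emit 'l', reset
Bit 11: prefix='0' (no match yet)
Bit 12: prefix='01' (no match yet)
Bit 13: prefix='011' -> emit 'n', reset
Bit 14: prefix='0' (no match yet)
Bit 15: prefix='00' (no match yet)
Bit 16: prefix='000' -> emit 'l', reset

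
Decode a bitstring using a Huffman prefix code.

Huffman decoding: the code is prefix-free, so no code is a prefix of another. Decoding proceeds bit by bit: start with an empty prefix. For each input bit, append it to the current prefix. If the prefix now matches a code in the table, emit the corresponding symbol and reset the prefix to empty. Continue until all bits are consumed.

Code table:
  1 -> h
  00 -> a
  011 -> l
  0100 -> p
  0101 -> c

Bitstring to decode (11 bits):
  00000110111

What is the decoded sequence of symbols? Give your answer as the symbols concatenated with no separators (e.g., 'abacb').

Answer: aallh

Derivation:
Bit 0: prefix='0' (no match yet)
Bit 1: prefix='00' -> emit 'a', reset
Bit 2: prefix='0' (no match yet)
Bit 3: prefix='00' -> emit 'a', reset
Bit 4: prefix='0' (no match yet)
Bit 5: prefix='01' (no match yet)
Bit 6: prefix='011' -> emit 'l', reset
Bit 7: prefix='0' (no match yet)
Bit 8: prefix='01' (no match yet)
Bit 9: prefix='011' -> emit 'l', reset
Bit 10: prefix='1' -> emit 'h', reset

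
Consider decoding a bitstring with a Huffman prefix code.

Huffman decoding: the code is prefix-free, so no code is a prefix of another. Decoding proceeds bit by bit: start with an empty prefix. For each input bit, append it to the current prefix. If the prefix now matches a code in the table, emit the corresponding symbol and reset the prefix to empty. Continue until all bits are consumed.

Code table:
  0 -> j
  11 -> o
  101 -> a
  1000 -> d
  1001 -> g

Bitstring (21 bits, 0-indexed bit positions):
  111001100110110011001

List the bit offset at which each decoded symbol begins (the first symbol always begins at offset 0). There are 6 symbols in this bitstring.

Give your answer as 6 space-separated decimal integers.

Answer: 0 2 6 10 13 17

Derivation:
Bit 0: prefix='1' (no match yet)
Bit 1: prefix='11' -> emit 'o', reset
Bit 2: prefix='1' (no match yet)
Bit 3: prefix='10' (no match yet)
Bit 4: prefix='100' (no match yet)
Bit 5: prefix='1001' -> emit 'g', reset
Bit 6: prefix='1' (no match yet)
Bit 7: prefix='10' (no match yet)
Bit 8: prefix='100' (no match yet)
Bit 9: prefix='1001' -> emit 'g', reset
Bit 10: prefix='1' (no match yet)
Bit 11: prefix='10' (no match yet)
Bit 12: prefix='101' -> emit 'a', reset
Bit 13: prefix='1' (no match yet)
Bit 14: prefix='10' (no match yet)
Bit 15: prefix='100' (no match yet)
Bit 16: prefix='1001' -> emit 'g', reset
Bit 17: prefix='1' (no match yet)
Bit 18: prefix='10' (no match yet)
Bit 19: prefix='100' (no match yet)
Bit 20: prefix='1001' -> emit 'g', reset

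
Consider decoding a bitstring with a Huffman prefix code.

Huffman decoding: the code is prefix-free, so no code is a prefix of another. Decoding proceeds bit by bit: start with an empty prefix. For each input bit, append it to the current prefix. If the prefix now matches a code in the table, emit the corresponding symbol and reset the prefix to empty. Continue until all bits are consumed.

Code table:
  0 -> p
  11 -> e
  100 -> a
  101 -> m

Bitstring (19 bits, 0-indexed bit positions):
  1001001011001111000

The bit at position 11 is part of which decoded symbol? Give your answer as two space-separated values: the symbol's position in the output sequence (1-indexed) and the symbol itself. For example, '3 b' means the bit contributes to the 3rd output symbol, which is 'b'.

Bit 0: prefix='1' (no match yet)
Bit 1: prefix='10' (no match yet)
Bit 2: prefix='100' -> emit 'a', reset
Bit 3: prefix='1' (no match yet)
Bit 4: prefix='10' (no match yet)
Bit 5: prefix='100' -> emit 'a', reset
Bit 6: prefix='1' (no match yet)
Bit 7: prefix='10' (no match yet)
Bit 8: prefix='101' -> emit 'm', reset
Bit 9: prefix='1' (no match yet)
Bit 10: prefix='10' (no match yet)
Bit 11: prefix='100' -> emit 'a', reset
Bit 12: prefix='1' (no match yet)
Bit 13: prefix='11' -> emit 'e', reset
Bit 14: prefix='1' (no match yet)
Bit 15: prefix='11' -> emit 'e', reset

Answer: 4 a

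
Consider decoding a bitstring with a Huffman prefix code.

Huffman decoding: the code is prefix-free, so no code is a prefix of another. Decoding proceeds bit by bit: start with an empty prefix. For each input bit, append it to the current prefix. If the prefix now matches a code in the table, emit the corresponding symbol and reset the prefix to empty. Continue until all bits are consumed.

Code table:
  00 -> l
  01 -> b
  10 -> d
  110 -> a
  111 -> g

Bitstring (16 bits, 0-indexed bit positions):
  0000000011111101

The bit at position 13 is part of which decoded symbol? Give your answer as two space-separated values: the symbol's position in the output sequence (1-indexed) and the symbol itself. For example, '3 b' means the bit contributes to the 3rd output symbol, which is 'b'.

Answer: 6 g

Derivation:
Bit 0: prefix='0' (no match yet)
Bit 1: prefix='00' -> emit 'l', reset
Bit 2: prefix='0' (no match yet)
Bit 3: prefix='00' -> emit 'l', reset
Bit 4: prefix='0' (no match yet)
Bit 5: prefix='00' -> emit 'l', reset
Bit 6: prefix='0' (no match yet)
Bit 7: prefix='00' -> emit 'l', reset
Bit 8: prefix='1' (no match yet)
Bit 9: prefix='11' (no match yet)
Bit 10: prefix='111' -> emit 'g', reset
Bit 11: prefix='1' (no match yet)
Bit 12: prefix='11' (no match yet)
Bit 13: prefix='111' -> emit 'g', reset
Bit 14: prefix='0' (no match yet)
Bit 15: prefix='01' -> emit 'b', reset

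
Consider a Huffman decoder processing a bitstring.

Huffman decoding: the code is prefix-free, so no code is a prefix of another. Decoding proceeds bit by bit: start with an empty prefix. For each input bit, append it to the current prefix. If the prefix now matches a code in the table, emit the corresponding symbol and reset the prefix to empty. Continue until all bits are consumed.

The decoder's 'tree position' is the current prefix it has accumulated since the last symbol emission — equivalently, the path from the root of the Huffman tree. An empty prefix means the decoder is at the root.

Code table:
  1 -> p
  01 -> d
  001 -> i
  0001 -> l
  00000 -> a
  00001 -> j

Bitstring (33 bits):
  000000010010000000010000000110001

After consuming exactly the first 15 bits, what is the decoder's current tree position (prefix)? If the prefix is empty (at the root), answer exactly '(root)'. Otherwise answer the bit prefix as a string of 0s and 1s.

Bit 0: prefix='0' (no match yet)
Bit 1: prefix='00' (no match yet)
Bit 2: prefix='000' (no match yet)
Bit 3: prefix='0000' (no match yet)
Bit 4: prefix='00000' -> emit 'a', reset
Bit 5: prefix='0' (no match yet)
Bit 6: prefix='00' (no match yet)
Bit 7: prefix='001' -> emit 'i', reset
Bit 8: prefix='0' (no match yet)
Bit 9: prefix='00' (no match yet)
Bit 10: prefix='001' -> emit 'i', reset
Bit 11: prefix='0' (no match yet)
Bit 12: prefix='00' (no match yet)
Bit 13: prefix='000' (no match yet)
Bit 14: prefix='0000' (no match yet)

Answer: 0000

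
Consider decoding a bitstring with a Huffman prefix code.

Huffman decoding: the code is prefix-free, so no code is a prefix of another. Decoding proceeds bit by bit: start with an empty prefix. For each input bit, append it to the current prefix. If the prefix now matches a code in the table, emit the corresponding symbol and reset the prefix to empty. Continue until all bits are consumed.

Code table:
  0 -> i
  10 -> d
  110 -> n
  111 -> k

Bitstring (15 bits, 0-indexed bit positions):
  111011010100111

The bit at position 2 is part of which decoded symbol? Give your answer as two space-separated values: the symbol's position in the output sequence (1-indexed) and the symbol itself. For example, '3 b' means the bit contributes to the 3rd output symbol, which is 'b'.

Answer: 1 k

Derivation:
Bit 0: prefix='1' (no match yet)
Bit 1: prefix='11' (no match yet)
Bit 2: prefix='111' -> emit 'k', reset
Bit 3: prefix='0' -> emit 'i', reset
Bit 4: prefix='1' (no match yet)
Bit 5: prefix='11' (no match yet)
Bit 6: prefix='110' -> emit 'n', reset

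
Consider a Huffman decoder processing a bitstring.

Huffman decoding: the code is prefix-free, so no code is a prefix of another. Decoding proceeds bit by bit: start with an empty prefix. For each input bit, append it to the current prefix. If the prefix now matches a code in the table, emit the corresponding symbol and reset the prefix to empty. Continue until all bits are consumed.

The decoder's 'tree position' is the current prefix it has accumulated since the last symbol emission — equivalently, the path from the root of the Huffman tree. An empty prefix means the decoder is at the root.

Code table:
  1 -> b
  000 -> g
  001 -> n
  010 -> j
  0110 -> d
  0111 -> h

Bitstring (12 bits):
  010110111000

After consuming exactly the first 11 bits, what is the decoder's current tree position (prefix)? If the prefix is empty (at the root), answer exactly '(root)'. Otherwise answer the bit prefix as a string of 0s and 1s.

Bit 0: prefix='0' (no match yet)
Bit 1: prefix='01' (no match yet)
Bit 2: prefix='010' -> emit 'j', reset
Bit 3: prefix='1' -> emit 'b', reset
Bit 4: prefix='1' -> emit 'b', reset
Bit 5: prefix='0' (no match yet)
Bit 6: prefix='01' (no match yet)
Bit 7: prefix='011' (no match yet)
Bit 8: prefix='0111' -> emit 'h', reset
Bit 9: prefix='0' (no match yet)
Bit 10: prefix='00' (no match yet)

Answer: 00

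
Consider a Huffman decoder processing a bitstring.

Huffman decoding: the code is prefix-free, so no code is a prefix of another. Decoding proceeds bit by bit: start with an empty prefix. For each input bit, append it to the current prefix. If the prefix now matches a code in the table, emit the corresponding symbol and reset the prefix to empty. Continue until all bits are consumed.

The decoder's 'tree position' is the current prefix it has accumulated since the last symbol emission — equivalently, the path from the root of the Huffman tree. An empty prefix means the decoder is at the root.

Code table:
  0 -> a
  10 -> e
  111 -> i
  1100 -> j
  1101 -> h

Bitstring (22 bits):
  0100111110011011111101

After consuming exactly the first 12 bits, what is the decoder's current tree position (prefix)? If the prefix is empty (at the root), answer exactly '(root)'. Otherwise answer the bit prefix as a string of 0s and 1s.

Answer: 1

Derivation:
Bit 0: prefix='0' -> emit 'a', reset
Bit 1: prefix='1' (no match yet)
Bit 2: prefix='10' -> emit 'e', reset
Bit 3: prefix='0' -> emit 'a', reset
Bit 4: prefix='1' (no match yet)
Bit 5: prefix='11' (no match yet)
Bit 6: prefix='111' -> emit 'i', reset
Bit 7: prefix='1' (no match yet)
Bit 8: prefix='11' (no match yet)
Bit 9: prefix='110' (no match yet)
Bit 10: prefix='1100' -> emit 'j', reset
Bit 11: prefix='1' (no match yet)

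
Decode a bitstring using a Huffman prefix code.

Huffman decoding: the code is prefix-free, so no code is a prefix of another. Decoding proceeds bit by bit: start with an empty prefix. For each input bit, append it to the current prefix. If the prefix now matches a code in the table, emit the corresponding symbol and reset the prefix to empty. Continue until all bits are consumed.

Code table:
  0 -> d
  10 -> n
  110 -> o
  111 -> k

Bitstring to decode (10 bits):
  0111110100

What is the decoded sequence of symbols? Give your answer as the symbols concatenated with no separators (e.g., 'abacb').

Bit 0: prefix='0' -> emit 'd', reset
Bit 1: prefix='1' (no match yet)
Bit 2: prefix='11' (no match yet)
Bit 3: prefix='111' -> emit 'k', reset
Bit 4: prefix='1' (no match yet)
Bit 5: prefix='11' (no match yet)
Bit 6: prefix='110' -> emit 'o', reset
Bit 7: prefix='1' (no match yet)
Bit 8: prefix='10' -> emit 'n', reset
Bit 9: prefix='0' -> emit 'd', reset

Answer: dkond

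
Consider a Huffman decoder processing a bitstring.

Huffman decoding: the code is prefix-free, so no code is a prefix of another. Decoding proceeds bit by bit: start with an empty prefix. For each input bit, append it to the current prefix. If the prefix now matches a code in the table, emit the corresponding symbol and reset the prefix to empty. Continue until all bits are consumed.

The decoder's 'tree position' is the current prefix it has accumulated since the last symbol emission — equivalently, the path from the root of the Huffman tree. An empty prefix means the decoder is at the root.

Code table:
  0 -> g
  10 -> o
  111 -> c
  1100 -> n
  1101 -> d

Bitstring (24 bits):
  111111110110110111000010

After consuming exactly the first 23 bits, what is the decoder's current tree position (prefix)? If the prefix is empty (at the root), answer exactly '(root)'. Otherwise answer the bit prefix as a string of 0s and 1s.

Answer: 1

Derivation:
Bit 0: prefix='1' (no match yet)
Bit 1: prefix='11' (no match yet)
Bit 2: prefix='111' -> emit 'c', reset
Bit 3: prefix='1' (no match yet)
Bit 4: prefix='11' (no match yet)
Bit 5: prefix='111' -> emit 'c', reset
Bit 6: prefix='1' (no match yet)
Bit 7: prefix='11' (no match yet)
Bit 8: prefix='110' (no match yet)
Bit 9: prefix='1101' -> emit 'd', reset
Bit 10: prefix='1' (no match yet)
Bit 11: prefix='10' -> emit 'o', reset
Bit 12: prefix='1' (no match yet)
Bit 13: prefix='11' (no match yet)
Bit 14: prefix='110' (no match yet)
Bit 15: prefix='1101' -> emit 'd', reset
Bit 16: prefix='1' (no match yet)
Bit 17: prefix='11' (no match yet)
Bit 18: prefix='110' (no match yet)
Bit 19: prefix='1100' -> emit 'n', reset
Bit 20: prefix='0' -> emit 'g', reset
Bit 21: prefix='0' -> emit 'g', reset
Bit 22: prefix='1' (no match yet)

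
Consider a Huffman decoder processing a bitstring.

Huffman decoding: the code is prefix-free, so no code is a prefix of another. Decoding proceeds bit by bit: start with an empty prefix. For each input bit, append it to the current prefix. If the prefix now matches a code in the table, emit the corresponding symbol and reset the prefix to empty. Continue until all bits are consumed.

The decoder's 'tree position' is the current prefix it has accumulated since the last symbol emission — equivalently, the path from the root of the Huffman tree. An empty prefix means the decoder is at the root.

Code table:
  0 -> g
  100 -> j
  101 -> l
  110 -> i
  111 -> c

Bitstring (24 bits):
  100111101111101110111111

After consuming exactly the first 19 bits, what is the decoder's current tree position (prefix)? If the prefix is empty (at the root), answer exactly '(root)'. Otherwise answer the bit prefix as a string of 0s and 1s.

Bit 0: prefix='1' (no match yet)
Bit 1: prefix='10' (no match yet)
Bit 2: prefix='100' -> emit 'j', reset
Bit 3: prefix='1' (no match yet)
Bit 4: prefix='11' (no match yet)
Bit 5: prefix='111' -> emit 'c', reset
Bit 6: prefix='1' (no match yet)
Bit 7: prefix='10' (no match yet)
Bit 8: prefix='101' -> emit 'l', reset
Bit 9: prefix='1' (no match yet)
Bit 10: prefix='11' (no match yet)
Bit 11: prefix='111' -> emit 'c', reset
Bit 12: prefix='1' (no match yet)
Bit 13: prefix='10' (no match yet)
Bit 14: prefix='101' -> emit 'l', reset
Bit 15: prefix='1' (no match yet)
Bit 16: prefix='11' (no match yet)
Bit 17: prefix='110' -> emit 'i', reset
Bit 18: prefix='1' (no match yet)

Answer: 1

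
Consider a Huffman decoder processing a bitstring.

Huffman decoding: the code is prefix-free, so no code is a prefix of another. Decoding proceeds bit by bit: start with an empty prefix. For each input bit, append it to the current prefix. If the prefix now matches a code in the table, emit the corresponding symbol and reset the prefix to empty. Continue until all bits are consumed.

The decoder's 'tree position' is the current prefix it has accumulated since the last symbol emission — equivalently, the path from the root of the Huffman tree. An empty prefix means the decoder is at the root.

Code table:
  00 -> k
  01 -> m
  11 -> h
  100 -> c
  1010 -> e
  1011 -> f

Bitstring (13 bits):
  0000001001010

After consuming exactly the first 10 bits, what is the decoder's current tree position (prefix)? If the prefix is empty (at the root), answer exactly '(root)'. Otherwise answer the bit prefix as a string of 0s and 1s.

Bit 0: prefix='0' (no match yet)
Bit 1: prefix='00' -> emit 'k', reset
Bit 2: prefix='0' (no match yet)
Bit 3: prefix='00' -> emit 'k', reset
Bit 4: prefix='0' (no match yet)
Bit 5: prefix='00' -> emit 'k', reset
Bit 6: prefix='1' (no match yet)
Bit 7: prefix='10' (no match yet)
Bit 8: prefix='100' -> emit 'c', reset
Bit 9: prefix='1' (no match yet)

Answer: 1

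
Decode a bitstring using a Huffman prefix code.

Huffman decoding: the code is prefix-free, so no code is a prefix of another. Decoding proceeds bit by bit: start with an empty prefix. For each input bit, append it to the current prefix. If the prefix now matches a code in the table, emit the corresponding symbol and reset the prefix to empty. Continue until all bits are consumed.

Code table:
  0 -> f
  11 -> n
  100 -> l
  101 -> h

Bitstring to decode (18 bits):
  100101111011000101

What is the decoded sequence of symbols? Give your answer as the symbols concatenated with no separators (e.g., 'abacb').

Answer: lhnhlfh

Derivation:
Bit 0: prefix='1' (no match yet)
Bit 1: prefix='10' (no match yet)
Bit 2: prefix='100' -> emit 'l', reset
Bit 3: prefix='1' (no match yet)
Bit 4: prefix='10' (no match yet)
Bit 5: prefix='101' -> emit 'h', reset
Bit 6: prefix='1' (no match yet)
Bit 7: prefix='11' -> emit 'n', reset
Bit 8: prefix='1' (no match yet)
Bit 9: prefix='10' (no match yet)
Bit 10: prefix='101' -> emit 'h', reset
Bit 11: prefix='1' (no match yet)
Bit 12: prefix='10' (no match yet)
Bit 13: prefix='100' -> emit 'l', reset
Bit 14: prefix='0' -> emit 'f', reset
Bit 15: prefix='1' (no match yet)
Bit 16: prefix='10' (no match yet)
Bit 17: prefix='101' -> emit 'h', reset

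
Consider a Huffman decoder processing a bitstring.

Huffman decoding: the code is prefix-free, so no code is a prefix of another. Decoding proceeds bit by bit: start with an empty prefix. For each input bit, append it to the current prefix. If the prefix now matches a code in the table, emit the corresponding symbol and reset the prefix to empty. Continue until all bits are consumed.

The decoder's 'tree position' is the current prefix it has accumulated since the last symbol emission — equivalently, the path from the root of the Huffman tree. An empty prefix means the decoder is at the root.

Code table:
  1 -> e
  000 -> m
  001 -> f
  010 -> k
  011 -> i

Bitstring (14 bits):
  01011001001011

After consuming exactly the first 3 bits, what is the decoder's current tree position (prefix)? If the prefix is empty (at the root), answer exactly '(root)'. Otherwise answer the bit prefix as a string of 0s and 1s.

Bit 0: prefix='0' (no match yet)
Bit 1: prefix='01' (no match yet)
Bit 2: prefix='010' -> emit 'k', reset

Answer: (root)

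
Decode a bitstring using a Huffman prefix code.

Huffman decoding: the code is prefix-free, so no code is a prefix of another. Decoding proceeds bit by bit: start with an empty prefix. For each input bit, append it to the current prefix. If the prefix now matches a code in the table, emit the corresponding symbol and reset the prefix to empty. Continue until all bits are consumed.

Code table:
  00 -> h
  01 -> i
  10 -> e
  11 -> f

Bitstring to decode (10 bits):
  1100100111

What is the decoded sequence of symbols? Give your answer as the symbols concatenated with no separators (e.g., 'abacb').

Answer: fheif

Derivation:
Bit 0: prefix='1' (no match yet)
Bit 1: prefix='11' -> emit 'f', reset
Bit 2: prefix='0' (no match yet)
Bit 3: prefix='00' -> emit 'h', reset
Bit 4: prefix='1' (no match yet)
Bit 5: prefix='10' -> emit 'e', reset
Bit 6: prefix='0' (no match yet)
Bit 7: prefix='01' -> emit 'i', reset
Bit 8: prefix='1' (no match yet)
Bit 9: prefix='11' -> emit 'f', reset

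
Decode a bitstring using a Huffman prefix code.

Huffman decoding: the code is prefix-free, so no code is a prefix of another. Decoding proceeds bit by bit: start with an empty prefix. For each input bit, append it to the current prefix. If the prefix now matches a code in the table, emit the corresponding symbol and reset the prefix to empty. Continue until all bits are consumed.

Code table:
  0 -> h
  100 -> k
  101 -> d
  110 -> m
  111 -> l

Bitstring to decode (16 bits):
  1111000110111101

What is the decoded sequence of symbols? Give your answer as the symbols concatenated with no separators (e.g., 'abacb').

Answer: lkhmld

Derivation:
Bit 0: prefix='1' (no match yet)
Bit 1: prefix='11' (no match yet)
Bit 2: prefix='111' -> emit 'l', reset
Bit 3: prefix='1' (no match yet)
Bit 4: prefix='10' (no match yet)
Bit 5: prefix='100' -> emit 'k', reset
Bit 6: prefix='0' -> emit 'h', reset
Bit 7: prefix='1' (no match yet)
Bit 8: prefix='11' (no match yet)
Bit 9: prefix='110' -> emit 'm', reset
Bit 10: prefix='1' (no match yet)
Bit 11: prefix='11' (no match yet)
Bit 12: prefix='111' -> emit 'l', reset
Bit 13: prefix='1' (no match yet)
Bit 14: prefix='10' (no match yet)
Bit 15: prefix='101' -> emit 'd', reset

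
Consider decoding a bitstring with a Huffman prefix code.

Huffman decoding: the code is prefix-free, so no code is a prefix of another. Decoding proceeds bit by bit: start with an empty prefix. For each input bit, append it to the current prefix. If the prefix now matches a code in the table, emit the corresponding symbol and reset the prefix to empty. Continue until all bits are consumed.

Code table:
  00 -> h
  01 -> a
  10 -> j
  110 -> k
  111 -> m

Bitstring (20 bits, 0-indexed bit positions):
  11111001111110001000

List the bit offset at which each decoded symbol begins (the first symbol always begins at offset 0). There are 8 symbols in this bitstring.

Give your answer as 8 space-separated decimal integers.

Answer: 0 3 6 8 11 14 16 18

Derivation:
Bit 0: prefix='1' (no match yet)
Bit 1: prefix='11' (no match yet)
Bit 2: prefix='111' -> emit 'm', reset
Bit 3: prefix='1' (no match yet)
Bit 4: prefix='11' (no match yet)
Bit 5: prefix='110' -> emit 'k', reset
Bit 6: prefix='0' (no match yet)
Bit 7: prefix='01' -> emit 'a', reset
Bit 8: prefix='1' (no match yet)
Bit 9: prefix='11' (no match yet)
Bit 10: prefix='111' -> emit 'm', reset
Bit 11: prefix='1' (no match yet)
Bit 12: prefix='11' (no match yet)
Bit 13: prefix='110' -> emit 'k', reset
Bit 14: prefix='0' (no match yet)
Bit 15: prefix='00' -> emit 'h', reset
Bit 16: prefix='1' (no match yet)
Bit 17: prefix='10' -> emit 'j', reset
Bit 18: prefix='0' (no match yet)
Bit 19: prefix='00' -> emit 'h', reset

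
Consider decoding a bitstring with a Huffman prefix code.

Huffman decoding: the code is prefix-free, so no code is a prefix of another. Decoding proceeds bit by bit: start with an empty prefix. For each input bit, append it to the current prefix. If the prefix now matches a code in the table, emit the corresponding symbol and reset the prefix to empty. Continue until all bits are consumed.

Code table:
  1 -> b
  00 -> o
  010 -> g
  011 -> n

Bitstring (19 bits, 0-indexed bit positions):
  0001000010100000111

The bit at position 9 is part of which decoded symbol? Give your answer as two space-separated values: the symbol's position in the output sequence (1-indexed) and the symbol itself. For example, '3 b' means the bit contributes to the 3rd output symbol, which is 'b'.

Bit 0: prefix='0' (no match yet)
Bit 1: prefix='00' -> emit 'o', reset
Bit 2: prefix='0' (no match yet)
Bit 3: prefix='01' (no match yet)
Bit 4: prefix='010' -> emit 'g', reset
Bit 5: prefix='0' (no match yet)
Bit 6: prefix='00' -> emit 'o', reset
Bit 7: prefix='0' (no match yet)
Bit 8: prefix='01' (no match yet)
Bit 9: prefix='010' -> emit 'g', reset
Bit 10: prefix='1' -> emit 'b', reset
Bit 11: prefix='0' (no match yet)
Bit 12: prefix='00' -> emit 'o', reset
Bit 13: prefix='0' (no match yet)

Answer: 4 g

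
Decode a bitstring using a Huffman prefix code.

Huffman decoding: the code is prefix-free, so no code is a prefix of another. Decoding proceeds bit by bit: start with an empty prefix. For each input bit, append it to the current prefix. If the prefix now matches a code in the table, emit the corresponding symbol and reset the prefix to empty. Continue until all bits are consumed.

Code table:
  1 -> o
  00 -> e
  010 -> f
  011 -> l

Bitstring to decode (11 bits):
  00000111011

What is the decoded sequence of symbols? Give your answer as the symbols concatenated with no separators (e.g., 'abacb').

Bit 0: prefix='0' (no match yet)
Bit 1: prefix='00' -> emit 'e', reset
Bit 2: prefix='0' (no match yet)
Bit 3: prefix='00' -> emit 'e', reset
Bit 4: prefix='0' (no match yet)
Bit 5: prefix='01' (no match yet)
Bit 6: prefix='011' -> emit 'l', reset
Bit 7: prefix='1' -> emit 'o', reset
Bit 8: prefix='0' (no match yet)
Bit 9: prefix='01' (no match yet)
Bit 10: prefix='011' -> emit 'l', reset

Answer: eelol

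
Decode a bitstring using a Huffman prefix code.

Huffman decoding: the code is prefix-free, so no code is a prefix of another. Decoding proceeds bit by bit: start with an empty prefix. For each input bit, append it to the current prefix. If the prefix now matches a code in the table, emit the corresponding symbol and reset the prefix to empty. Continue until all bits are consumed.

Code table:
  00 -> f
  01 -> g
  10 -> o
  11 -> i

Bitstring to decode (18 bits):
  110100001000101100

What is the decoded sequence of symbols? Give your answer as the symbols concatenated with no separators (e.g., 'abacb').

Answer: igffofoif

Derivation:
Bit 0: prefix='1' (no match yet)
Bit 1: prefix='11' -> emit 'i', reset
Bit 2: prefix='0' (no match yet)
Bit 3: prefix='01' -> emit 'g', reset
Bit 4: prefix='0' (no match yet)
Bit 5: prefix='00' -> emit 'f', reset
Bit 6: prefix='0' (no match yet)
Bit 7: prefix='00' -> emit 'f', reset
Bit 8: prefix='1' (no match yet)
Bit 9: prefix='10' -> emit 'o', reset
Bit 10: prefix='0' (no match yet)
Bit 11: prefix='00' -> emit 'f', reset
Bit 12: prefix='1' (no match yet)
Bit 13: prefix='10' -> emit 'o', reset
Bit 14: prefix='1' (no match yet)
Bit 15: prefix='11' -> emit 'i', reset
Bit 16: prefix='0' (no match yet)
Bit 17: prefix='00' -> emit 'f', reset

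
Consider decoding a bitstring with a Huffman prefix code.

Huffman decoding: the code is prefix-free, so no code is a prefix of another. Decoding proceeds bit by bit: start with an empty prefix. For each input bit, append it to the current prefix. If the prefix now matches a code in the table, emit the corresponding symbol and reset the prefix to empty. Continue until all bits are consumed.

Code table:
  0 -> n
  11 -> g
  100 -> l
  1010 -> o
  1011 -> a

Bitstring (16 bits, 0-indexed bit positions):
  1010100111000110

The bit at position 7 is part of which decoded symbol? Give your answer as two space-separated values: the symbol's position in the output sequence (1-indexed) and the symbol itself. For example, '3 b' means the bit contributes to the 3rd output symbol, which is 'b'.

Answer: 3 g

Derivation:
Bit 0: prefix='1' (no match yet)
Bit 1: prefix='10' (no match yet)
Bit 2: prefix='101' (no match yet)
Bit 3: prefix='1010' -> emit 'o', reset
Bit 4: prefix='1' (no match yet)
Bit 5: prefix='10' (no match yet)
Bit 6: prefix='100' -> emit 'l', reset
Bit 7: prefix='1' (no match yet)
Bit 8: prefix='11' -> emit 'g', reset
Bit 9: prefix='1' (no match yet)
Bit 10: prefix='10' (no match yet)
Bit 11: prefix='100' -> emit 'l', reset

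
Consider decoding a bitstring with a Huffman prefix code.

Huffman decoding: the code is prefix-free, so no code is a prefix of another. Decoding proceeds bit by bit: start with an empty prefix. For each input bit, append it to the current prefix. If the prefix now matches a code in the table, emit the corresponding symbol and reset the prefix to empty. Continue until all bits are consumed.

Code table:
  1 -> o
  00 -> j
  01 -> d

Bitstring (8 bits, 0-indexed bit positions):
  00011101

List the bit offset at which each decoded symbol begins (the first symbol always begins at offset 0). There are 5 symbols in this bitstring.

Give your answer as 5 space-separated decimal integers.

Answer: 0 2 4 5 6

Derivation:
Bit 0: prefix='0' (no match yet)
Bit 1: prefix='00' -> emit 'j', reset
Bit 2: prefix='0' (no match yet)
Bit 3: prefix='01' -> emit 'd', reset
Bit 4: prefix='1' -> emit 'o', reset
Bit 5: prefix='1' -> emit 'o', reset
Bit 6: prefix='0' (no match yet)
Bit 7: prefix='01' -> emit 'd', reset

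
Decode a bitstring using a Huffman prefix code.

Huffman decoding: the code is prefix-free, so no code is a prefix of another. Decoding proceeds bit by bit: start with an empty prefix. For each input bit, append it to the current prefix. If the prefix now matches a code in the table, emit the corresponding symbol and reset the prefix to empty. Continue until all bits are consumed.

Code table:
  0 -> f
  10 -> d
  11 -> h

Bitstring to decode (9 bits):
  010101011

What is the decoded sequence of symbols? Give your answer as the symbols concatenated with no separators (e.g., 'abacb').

Bit 0: prefix='0' -> emit 'f', reset
Bit 1: prefix='1' (no match yet)
Bit 2: prefix='10' -> emit 'd', reset
Bit 3: prefix='1' (no match yet)
Bit 4: prefix='10' -> emit 'd', reset
Bit 5: prefix='1' (no match yet)
Bit 6: prefix='10' -> emit 'd', reset
Bit 7: prefix='1' (no match yet)
Bit 8: prefix='11' -> emit 'h', reset

Answer: fdddh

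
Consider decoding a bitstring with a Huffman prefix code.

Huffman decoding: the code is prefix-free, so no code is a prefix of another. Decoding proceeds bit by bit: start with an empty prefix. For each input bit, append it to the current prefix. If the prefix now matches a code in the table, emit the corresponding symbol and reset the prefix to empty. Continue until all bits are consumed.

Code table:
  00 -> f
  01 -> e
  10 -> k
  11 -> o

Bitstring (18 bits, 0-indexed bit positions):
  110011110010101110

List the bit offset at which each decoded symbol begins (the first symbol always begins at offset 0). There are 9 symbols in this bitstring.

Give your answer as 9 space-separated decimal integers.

Bit 0: prefix='1' (no match yet)
Bit 1: prefix='11' -> emit 'o', reset
Bit 2: prefix='0' (no match yet)
Bit 3: prefix='00' -> emit 'f', reset
Bit 4: prefix='1' (no match yet)
Bit 5: prefix='11' -> emit 'o', reset
Bit 6: prefix='1' (no match yet)
Bit 7: prefix='11' -> emit 'o', reset
Bit 8: prefix='0' (no match yet)
Bit 9: prefix='00' -> emit 'f', reset
Bit 10: prefix='1' (no match yet)
Bit 11: prefix='10' -> emit 'k', reset
Bit 12: prefix='1' (no match yet)
Bit 13: prefix='10' -> emit 'k', reset
Bit 14: prefix='1' (no match yet)
Bit 15: prefix='11' -> emit 'o', reset
Bit 16: prefix='1' (no match yet)
Bit 17: prefix='10' -> emit 'k', reset

Answer: 0 2 4 6 8 10 12 14 16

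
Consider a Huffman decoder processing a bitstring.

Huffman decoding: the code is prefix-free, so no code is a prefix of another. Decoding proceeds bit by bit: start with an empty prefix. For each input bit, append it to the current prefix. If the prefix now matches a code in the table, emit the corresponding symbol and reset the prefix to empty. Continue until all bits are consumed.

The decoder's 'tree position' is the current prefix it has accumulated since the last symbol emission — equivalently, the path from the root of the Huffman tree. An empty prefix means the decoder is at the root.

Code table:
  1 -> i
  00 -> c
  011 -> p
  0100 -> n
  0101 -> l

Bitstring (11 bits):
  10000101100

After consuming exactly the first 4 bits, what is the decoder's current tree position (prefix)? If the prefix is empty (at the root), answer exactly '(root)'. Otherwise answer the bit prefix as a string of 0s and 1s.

Answer: 0

Derivation:
Bit 0: prefix='1' -> emit 'i', reset
Bit 1: prefix='0' (no match yet)
Bit 2: prefix='00' -> emit 'c', reset
Bit 3: prefix='0' (no match yet)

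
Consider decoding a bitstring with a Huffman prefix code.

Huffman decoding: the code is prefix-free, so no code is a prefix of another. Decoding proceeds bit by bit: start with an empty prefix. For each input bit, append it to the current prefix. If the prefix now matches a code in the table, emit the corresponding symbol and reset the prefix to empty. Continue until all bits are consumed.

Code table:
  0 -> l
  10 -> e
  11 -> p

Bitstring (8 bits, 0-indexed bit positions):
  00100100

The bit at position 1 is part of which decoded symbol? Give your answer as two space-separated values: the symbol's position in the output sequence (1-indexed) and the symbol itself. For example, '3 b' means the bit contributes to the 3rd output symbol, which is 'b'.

Answer: 2 l

Derivation:
Bit 0: prefix='0' -> emit 'l', reset
Bit 1: prefix='0' -> emit 'l', reset
Bit 2: prefix='1' (no match yet)
Bit 3: prefix='10' -> emit 'e', reset
Bit 4: prefix='0' -> emit 'l', reset
Bit 5: prefix='1' (no match yet)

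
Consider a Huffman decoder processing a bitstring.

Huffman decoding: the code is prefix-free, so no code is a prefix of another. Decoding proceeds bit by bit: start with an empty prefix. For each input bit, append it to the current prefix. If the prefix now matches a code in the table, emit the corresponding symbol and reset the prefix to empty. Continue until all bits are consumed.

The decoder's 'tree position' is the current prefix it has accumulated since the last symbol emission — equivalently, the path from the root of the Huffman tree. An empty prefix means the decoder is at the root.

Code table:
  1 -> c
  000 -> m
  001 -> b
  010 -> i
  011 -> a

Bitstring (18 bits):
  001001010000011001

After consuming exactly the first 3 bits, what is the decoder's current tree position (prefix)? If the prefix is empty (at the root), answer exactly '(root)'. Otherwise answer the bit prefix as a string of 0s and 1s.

Answer: (root)

Derivation:
Bit 0: prefix='0' (no match yet)
Bit 1: prefix='00' (no match yet)
Bit 2: prefix='001' -> emit 'b', reset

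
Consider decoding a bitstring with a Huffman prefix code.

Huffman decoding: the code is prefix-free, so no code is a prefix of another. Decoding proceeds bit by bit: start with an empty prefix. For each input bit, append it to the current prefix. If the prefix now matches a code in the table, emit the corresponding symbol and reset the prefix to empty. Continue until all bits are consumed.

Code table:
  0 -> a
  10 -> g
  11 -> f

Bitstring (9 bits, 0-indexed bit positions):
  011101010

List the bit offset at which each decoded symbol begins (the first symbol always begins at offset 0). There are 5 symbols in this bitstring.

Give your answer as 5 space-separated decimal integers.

Answer: 0 1 3 5 7

Derivation:
Bit 0: prefix='0' -> emit 'a', reset
Bit 1: prefix='1' (no match yet)
Bit 2: prefix='11' -> emit 'f', reset
Bit 3: prefix='1' (no match yet)
Bit 4: prefix='10' -> emit 'g', reset
Bit 5: prefix='1' (no match yet)
Bit 6: prefix='10' -> emit 'g', reset
Bit 7: prefix='1' (no match yet)
Bit 8: prefix='10' -> emit 'g', reset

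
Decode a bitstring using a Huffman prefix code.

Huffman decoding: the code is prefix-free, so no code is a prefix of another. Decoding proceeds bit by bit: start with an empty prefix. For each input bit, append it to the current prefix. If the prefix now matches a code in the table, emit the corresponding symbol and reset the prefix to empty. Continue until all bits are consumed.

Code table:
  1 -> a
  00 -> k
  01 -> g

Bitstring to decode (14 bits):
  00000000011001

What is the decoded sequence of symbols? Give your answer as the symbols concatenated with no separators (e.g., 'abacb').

Bit 0: prefix='0' (no match yet)
Bit 1: prefix='00' -> emit 'k', reset
Bit 2: prefix='0' (no match yet)
Bit 3: prefix='00' -> emit 'k', reset
Bit 4: prefix='0' (no match yet)
Bit 5: prefix='00' -> emit 'k', reset
Bit 6: prefix='0' (no match yet)
Bit 7: prefix='00' -> emit 'k', reset
Bit 8: prefix='0' (no match yet)
Bit 9: prefix='01' -> emit 'g', reset
Bit 10: prefix='1' -> emit 'a', reset
Bit 11: prefix='0' (no match yet)
Bit 12: prefix='00' -> emit 'k', reset
Bit 13: prefix='1' -> emit 'a', reset

Answer: kkkkgaka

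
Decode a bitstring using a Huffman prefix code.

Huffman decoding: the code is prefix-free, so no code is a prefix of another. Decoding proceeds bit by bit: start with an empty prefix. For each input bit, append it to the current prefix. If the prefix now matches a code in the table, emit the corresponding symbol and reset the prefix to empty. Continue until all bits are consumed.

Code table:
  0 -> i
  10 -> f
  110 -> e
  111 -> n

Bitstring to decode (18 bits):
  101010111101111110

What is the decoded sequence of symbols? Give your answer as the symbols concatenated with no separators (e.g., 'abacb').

Bit 0: prefix='1' (no match yet)
Bit 1: prefix='10' -> emit 'f', reset
Bit 2: prefix='1' (no match yet)
Bit 3: prefix='10' -> emit 'f', reset
Bit 4: prefix='1' (no match yet)
Bit 5: prefix='10' -> emit 'f', reset
Bit 6: prefix='1' (no match yet)
Bit 7: prefix='11' (no match yet)
Bit 8: prefix='111' -> emit 'n', reset
Bit 9: prefix='1' (no match yet)
Bit 10: prefix='10' -> emit 'f', reset
Bit 11: prefix='1' (no match yet)
Bit 12: prefix='11' (no match yet)
Bit 13: prefix='111' -> emit 'n', reset
Bit 14: prefix='1' (no match yet)
Bit 15: prefix='11' (no match yet)
Bit 16: prefix='111' -> emit 'n', reset
Bit 17: prefix='0' -> emit 'i', reset

Answer: fffnfnni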